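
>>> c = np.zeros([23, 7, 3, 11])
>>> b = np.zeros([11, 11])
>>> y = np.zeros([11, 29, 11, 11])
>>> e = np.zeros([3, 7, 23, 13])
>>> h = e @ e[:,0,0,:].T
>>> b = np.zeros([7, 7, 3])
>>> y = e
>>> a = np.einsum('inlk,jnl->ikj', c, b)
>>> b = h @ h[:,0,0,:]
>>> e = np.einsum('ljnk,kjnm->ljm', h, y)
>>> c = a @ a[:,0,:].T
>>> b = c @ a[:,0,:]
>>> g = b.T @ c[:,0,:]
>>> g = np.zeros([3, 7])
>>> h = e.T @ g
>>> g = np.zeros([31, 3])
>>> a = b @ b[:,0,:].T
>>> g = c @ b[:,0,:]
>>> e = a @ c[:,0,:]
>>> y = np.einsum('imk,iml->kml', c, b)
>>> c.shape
(23, 11, 23)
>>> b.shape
(23, 11, 7)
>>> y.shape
(23, 11, 7)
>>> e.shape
(23, 11, 23)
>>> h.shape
(13, 7, 7)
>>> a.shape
(23, 11, 23)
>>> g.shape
(23, 11, 7)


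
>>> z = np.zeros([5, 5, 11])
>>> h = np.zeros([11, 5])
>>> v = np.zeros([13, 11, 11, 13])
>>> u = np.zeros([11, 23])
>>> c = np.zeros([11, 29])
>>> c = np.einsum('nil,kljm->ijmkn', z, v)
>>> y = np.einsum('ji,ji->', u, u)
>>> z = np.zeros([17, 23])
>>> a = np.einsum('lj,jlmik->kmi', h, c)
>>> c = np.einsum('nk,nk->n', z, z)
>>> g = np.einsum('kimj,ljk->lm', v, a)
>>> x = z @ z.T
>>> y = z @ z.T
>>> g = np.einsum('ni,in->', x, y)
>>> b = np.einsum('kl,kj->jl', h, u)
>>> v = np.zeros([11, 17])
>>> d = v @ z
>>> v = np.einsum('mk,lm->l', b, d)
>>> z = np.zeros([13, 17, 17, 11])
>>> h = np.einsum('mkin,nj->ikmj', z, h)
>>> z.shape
(13, 17, 17, 11)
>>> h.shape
(17, 17, 13, 5)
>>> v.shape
(11,)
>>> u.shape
(11, 23)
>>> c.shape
(17,)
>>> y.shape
(17, 17)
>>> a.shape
(5, 13, 13)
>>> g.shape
()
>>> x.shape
(17, 17)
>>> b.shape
(23, 5)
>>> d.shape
(11, 23)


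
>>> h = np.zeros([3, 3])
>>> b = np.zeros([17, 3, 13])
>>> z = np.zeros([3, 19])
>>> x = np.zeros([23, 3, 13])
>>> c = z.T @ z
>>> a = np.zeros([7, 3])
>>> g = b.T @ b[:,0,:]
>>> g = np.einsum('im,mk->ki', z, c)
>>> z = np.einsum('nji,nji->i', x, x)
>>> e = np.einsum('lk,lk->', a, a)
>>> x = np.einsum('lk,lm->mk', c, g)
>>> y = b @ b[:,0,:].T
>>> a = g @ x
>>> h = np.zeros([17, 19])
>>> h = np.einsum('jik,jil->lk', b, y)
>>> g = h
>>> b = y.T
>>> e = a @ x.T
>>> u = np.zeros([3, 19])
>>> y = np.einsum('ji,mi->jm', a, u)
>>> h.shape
(17, 13)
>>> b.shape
(17, 3, 17)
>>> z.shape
(13,)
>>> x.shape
(3, 19)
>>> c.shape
(19, 19)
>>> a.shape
(19, 19)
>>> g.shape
(17, 13)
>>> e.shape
(19, 3)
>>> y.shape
(19, 3)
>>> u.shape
(3, 19)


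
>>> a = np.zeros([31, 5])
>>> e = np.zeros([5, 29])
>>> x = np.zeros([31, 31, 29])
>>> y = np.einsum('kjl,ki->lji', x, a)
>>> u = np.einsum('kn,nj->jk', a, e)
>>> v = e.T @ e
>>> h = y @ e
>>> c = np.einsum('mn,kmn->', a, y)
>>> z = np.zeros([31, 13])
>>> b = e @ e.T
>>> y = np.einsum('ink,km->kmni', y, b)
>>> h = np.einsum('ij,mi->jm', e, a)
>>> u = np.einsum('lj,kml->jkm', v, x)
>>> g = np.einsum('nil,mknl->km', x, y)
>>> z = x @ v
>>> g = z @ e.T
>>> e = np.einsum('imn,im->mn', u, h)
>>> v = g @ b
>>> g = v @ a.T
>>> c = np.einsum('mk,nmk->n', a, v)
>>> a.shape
(31, 5)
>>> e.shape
(31, 31)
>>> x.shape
(31, 31, 29)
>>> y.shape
(5, 5, 31, 29)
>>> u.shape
(29, 31, 31)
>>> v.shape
(31, 31, 5)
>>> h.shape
(29, 31)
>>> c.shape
(31,)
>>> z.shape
(31, 31, 29)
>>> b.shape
(5, 5)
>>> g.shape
(31, 31, 31)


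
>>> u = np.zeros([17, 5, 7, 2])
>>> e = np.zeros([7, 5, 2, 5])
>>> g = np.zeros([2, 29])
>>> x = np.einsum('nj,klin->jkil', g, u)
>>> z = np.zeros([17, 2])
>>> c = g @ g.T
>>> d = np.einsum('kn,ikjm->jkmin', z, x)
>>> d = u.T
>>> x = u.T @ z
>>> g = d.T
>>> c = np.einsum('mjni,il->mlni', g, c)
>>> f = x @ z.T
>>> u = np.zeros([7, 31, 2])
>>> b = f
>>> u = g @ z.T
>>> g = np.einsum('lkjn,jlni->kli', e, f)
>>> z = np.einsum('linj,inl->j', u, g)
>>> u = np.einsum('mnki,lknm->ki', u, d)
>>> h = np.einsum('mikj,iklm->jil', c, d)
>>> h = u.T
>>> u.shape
(7, 17)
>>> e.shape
(7, 5, 2, 5)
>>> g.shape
(5, 7, 17)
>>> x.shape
(2, 7, 5, 2)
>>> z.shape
(17,)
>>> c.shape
(17, 2, 7, 2)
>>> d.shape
(2, 7, 5, 17)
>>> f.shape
(2, 7, 5, 17)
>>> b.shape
(2, 7, 5, 17)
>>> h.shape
(17, 7)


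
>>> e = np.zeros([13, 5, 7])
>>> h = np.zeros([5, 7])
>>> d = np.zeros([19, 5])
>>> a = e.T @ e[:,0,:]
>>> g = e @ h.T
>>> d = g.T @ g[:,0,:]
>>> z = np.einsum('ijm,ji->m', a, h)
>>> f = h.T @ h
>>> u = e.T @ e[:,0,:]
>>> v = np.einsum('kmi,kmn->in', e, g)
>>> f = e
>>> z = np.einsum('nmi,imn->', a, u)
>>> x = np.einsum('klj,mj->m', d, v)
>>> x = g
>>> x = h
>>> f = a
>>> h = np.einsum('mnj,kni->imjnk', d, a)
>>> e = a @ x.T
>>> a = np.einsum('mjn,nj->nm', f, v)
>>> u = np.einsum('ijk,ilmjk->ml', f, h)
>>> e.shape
(7, 5, 5)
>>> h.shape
(7, 5, 5, 5, 7)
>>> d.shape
(5, 5, 5)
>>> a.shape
(7, 7)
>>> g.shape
(13, 5, 5)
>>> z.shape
()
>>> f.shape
(7, 5, 7)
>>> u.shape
(5, 5)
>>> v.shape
(7, 5)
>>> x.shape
(5, 7)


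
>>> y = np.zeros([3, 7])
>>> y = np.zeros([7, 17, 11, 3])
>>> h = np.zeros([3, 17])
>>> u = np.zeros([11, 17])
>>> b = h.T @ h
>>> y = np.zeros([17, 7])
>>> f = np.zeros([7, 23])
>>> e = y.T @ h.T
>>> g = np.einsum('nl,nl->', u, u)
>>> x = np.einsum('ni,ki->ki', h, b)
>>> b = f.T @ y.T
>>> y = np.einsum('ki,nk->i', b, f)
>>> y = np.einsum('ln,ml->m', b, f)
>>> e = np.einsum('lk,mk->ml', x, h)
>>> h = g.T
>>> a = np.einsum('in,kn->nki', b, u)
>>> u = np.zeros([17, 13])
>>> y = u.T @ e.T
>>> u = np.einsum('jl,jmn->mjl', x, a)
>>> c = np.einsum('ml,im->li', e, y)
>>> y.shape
(13, 3)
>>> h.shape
()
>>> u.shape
(11, 17, 17)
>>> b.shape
(23, 17)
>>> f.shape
(7, 23)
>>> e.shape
(3, 17)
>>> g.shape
()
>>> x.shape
(17, 17)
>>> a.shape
(17, 11, 23)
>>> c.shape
(17, 13)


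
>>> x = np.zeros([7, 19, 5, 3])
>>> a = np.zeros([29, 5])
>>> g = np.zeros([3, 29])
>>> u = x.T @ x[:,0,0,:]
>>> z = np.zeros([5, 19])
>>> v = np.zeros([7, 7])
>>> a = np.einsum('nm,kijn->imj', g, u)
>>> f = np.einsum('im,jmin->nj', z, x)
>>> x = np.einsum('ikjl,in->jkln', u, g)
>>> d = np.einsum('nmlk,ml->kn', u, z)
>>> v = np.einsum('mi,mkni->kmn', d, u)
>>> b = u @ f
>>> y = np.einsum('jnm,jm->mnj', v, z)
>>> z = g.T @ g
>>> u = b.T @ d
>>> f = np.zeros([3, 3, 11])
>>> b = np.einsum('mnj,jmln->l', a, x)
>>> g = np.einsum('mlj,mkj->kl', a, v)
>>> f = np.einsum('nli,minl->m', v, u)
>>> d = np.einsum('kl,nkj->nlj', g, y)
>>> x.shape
(19, 5, 3, 29)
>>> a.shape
(5, 29, 19)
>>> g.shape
(3, 29)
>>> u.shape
(7, 19, 5, 3)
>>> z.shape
(29, 29)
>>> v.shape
(5, 3, 19)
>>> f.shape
(7,)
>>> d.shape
(19, 29, 5)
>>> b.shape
(3,)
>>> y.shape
(19, 3, 5)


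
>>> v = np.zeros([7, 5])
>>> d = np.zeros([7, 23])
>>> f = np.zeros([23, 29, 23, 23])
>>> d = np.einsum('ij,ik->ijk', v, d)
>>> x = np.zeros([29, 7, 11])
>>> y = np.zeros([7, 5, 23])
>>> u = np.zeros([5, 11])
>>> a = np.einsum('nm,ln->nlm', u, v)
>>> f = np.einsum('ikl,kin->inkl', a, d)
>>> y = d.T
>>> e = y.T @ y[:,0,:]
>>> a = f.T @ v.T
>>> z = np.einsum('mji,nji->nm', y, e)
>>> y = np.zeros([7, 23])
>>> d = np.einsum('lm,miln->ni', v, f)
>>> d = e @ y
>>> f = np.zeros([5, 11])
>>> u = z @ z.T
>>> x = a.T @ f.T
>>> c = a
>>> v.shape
(7, 5)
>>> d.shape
(7, 5, 23)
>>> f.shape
(5, 11)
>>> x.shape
(7, 23, 7, 5)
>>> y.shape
(7, 23)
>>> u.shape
(7, 7)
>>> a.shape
(11, 7, 23, 7)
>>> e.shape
(7, 5, 7)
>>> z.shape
(7, 23)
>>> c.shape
(11, 7, 23, 7)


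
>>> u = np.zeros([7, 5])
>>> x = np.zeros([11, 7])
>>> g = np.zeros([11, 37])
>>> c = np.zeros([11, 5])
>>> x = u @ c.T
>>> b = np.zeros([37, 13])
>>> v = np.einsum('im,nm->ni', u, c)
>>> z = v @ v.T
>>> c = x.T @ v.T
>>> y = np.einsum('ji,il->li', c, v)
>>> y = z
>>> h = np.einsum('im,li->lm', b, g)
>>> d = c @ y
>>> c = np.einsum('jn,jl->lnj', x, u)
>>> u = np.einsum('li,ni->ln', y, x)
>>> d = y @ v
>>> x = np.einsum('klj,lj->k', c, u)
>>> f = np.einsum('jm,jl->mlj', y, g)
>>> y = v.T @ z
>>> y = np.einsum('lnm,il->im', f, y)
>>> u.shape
(11, 7)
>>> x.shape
(5,)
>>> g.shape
(11, 37)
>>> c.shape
(5, 11, 7)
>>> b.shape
(37, 13)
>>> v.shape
(11, 7)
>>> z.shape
(11, 11)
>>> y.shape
(7, 11)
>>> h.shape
(11, 13)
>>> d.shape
(11, 7)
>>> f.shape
(11, 37, 11)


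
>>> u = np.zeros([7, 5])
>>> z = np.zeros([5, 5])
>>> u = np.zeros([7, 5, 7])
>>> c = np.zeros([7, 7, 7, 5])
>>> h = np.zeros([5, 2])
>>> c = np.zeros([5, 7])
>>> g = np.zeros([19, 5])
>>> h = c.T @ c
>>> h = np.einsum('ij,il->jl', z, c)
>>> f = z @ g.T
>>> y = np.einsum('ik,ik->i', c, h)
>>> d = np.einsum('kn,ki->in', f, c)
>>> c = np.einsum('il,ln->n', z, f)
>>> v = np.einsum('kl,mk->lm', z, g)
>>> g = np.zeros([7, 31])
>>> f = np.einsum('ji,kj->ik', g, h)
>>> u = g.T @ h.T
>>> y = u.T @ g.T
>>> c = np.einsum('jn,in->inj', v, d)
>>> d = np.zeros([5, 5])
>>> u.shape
(31, 5)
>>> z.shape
(5, 5)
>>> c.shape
(7, 19, 5)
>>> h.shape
(5, 7)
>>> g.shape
(7, 31)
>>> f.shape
(31, 5)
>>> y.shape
(5, 7)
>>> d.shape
(5, 5)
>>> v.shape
(5, 19)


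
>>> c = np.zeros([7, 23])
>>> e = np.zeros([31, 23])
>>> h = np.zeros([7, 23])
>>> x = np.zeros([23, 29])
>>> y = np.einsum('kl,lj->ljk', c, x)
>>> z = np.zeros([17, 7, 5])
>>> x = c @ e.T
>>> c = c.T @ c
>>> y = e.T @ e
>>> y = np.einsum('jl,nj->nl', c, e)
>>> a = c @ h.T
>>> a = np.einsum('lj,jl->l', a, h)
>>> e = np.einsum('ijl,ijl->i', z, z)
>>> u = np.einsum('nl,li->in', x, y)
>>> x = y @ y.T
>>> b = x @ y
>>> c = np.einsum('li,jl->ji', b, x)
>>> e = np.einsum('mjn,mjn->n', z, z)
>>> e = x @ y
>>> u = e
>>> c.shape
(31, 23)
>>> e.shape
(31, 23)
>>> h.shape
(7, 23)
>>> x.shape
(31, 31)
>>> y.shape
(31, 23)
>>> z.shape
(17, 7, 5)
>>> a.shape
(23,)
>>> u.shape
(31, 23)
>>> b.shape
(31, 23)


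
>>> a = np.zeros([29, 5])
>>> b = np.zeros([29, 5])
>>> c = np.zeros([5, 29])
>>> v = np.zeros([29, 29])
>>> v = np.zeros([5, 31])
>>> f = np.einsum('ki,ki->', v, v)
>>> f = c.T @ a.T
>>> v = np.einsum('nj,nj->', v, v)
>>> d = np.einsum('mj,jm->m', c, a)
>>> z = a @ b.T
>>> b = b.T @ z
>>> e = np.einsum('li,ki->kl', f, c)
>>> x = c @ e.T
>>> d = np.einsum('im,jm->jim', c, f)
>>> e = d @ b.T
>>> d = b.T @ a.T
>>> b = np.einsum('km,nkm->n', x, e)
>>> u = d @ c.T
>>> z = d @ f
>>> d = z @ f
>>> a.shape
(29, 5)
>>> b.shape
(29,)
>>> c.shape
(5, 29)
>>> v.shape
()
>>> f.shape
(29, 29)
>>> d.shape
(29, 29)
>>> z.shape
(29, 29)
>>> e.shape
(29, 5, 5)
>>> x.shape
(5, 5)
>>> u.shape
(29, 5)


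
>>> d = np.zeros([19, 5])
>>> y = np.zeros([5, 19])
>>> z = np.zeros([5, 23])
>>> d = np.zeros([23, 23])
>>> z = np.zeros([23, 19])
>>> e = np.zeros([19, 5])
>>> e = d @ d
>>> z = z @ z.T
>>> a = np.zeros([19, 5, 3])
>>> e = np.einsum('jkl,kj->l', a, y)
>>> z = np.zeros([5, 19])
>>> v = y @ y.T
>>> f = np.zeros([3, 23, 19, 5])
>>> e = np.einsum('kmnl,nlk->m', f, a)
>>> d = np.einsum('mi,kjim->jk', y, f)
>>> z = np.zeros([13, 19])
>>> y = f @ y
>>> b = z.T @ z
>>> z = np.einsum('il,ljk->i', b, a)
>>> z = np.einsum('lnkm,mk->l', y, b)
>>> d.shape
(23, 3)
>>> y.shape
(3, 23, 19, 19)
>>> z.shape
(3,)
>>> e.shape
(23,)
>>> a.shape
(19, 5, 3)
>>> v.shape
(5, 5)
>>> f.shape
(3, 23, 19, 5)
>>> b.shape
(19, 19)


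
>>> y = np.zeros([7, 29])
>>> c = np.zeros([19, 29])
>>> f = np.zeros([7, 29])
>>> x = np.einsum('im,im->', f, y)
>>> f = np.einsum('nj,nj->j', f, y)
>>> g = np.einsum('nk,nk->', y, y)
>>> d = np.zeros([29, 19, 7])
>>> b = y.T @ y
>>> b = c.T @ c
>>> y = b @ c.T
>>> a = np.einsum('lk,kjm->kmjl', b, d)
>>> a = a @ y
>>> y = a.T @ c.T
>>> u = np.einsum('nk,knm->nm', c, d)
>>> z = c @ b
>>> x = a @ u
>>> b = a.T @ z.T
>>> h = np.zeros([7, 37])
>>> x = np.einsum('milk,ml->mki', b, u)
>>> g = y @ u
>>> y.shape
(19, 19, 7, 19)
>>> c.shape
(19, 29)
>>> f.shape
(29,)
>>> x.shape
(19, 19, 19)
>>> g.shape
(19, 19, 7, 7)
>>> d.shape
(29, 19, 7)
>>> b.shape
(19, 19, 7, 19)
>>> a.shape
(29, 7, 19, 19)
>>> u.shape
(19, 7)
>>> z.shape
(19, 29)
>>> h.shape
(7, 37)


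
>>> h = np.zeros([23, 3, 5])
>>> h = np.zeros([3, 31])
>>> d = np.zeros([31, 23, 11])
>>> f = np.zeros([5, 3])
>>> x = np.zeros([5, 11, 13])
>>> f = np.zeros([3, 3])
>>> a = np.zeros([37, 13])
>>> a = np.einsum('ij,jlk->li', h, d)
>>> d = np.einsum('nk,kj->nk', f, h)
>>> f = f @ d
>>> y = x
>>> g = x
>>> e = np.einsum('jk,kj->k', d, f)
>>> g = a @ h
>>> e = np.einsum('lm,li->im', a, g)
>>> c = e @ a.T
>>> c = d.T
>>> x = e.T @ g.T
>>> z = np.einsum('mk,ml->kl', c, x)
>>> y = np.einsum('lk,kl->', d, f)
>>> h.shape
(3, 31)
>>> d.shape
(3, 3)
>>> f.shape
(3, 3)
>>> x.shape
(3, 23)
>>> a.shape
(23, 3)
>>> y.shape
()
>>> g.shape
(23, 31)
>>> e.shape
(31, 3)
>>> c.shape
(3, 3)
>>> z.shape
(3, 23)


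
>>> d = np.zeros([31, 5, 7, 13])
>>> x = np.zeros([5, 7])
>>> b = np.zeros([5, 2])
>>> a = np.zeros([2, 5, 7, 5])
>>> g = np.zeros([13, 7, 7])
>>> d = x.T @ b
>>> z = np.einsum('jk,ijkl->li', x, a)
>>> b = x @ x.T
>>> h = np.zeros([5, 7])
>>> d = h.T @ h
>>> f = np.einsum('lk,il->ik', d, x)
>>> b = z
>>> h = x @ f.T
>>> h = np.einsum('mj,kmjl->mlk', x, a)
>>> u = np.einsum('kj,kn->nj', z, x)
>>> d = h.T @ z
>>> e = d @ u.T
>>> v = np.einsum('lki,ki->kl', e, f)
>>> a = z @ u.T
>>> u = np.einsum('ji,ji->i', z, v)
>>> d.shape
(2, 5, 2)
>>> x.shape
(5, 7)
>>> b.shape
(5, 2)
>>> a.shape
(5, 7)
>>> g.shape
(13, 7, 7)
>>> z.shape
(5, 2)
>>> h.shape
(5, 5, 2)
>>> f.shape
(5, 7)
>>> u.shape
(2,)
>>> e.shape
(2, 5, 7)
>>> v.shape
(5, 2)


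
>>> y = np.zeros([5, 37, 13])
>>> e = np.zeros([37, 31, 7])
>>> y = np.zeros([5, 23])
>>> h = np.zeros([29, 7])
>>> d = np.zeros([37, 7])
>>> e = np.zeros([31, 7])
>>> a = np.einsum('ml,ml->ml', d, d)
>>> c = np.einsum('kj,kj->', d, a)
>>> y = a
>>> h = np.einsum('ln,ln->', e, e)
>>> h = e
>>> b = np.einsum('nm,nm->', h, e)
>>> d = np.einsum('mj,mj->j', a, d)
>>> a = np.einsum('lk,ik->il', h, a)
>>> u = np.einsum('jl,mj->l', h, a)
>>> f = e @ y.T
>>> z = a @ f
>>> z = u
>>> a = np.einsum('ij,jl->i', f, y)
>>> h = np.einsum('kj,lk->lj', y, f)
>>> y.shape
(37, 7)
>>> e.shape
(31, 7)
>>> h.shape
(31, 7)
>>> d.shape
(7,)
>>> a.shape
(31,)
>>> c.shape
()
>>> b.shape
()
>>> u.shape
(7,)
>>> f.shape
(31, 37)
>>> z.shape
(7,)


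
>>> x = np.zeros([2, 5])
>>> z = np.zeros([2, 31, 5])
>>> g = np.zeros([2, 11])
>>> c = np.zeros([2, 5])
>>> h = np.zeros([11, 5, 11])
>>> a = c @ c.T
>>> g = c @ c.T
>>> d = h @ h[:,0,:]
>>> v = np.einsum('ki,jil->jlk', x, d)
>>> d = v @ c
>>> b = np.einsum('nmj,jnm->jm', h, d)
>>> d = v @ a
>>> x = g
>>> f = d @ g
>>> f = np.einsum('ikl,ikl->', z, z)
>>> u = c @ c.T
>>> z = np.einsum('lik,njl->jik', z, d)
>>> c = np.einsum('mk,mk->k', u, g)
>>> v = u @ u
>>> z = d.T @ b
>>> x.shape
(2, 2)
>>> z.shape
(2, 11, 5)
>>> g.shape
(2, 2)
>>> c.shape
(2,)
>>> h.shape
(11, 5, 11)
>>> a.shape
(2, 2)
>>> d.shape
(11, 11, 2)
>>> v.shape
(2, 2)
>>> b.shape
(11, 5)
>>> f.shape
()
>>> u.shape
(2, 2)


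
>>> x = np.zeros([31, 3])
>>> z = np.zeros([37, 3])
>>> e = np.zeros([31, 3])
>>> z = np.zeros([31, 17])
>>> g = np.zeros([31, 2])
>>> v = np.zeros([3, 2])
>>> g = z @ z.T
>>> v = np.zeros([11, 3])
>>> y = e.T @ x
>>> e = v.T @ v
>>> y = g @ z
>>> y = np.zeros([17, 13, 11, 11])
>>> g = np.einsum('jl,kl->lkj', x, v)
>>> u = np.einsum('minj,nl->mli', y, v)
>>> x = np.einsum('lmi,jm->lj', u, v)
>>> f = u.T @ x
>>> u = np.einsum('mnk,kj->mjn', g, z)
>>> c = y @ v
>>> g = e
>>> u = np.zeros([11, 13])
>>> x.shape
(17, 11)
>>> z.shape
(31, 17)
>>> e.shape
(3, 3)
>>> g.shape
(3, 3)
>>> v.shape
(11, 3)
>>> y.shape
(17, 13, 11, 11)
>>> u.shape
(11, 13)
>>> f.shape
(13, 3, 11)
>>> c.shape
(17, 13, 11, 3)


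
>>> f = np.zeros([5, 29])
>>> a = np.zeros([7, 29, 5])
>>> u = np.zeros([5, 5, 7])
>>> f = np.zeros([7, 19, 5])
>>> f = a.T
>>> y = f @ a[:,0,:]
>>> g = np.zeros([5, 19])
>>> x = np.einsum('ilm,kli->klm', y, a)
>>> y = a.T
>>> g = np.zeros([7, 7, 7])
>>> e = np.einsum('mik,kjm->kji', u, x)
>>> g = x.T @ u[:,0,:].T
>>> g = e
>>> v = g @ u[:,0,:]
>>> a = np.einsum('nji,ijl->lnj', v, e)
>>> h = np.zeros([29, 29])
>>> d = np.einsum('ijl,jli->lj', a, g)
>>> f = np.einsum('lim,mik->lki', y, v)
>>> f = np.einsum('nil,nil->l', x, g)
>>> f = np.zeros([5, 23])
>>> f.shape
(5, 23)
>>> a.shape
(5, 7, 29)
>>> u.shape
(5, 5, 7)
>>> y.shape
(5, 29, 7)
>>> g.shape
(7, 29, 5)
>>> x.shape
(7, 29, 5)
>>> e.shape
(7, 29, 5)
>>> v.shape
(7, 29, 7)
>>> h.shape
(29, 29)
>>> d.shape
(29, 7)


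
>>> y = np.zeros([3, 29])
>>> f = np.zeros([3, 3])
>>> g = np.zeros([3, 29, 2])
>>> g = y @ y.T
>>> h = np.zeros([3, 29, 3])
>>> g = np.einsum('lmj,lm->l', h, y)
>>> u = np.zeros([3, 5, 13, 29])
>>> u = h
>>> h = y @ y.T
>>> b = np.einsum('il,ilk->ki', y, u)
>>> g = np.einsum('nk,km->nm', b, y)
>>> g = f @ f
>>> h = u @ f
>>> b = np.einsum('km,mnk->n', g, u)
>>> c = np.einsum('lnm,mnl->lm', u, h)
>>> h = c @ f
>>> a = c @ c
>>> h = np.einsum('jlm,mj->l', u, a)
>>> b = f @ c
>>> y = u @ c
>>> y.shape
(3, 29, 3)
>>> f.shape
(3, 3)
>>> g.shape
(3, 3)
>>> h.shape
(29,)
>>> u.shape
(3, 29, 3)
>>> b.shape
(3, 3)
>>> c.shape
(3, 3)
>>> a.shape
(3, 3)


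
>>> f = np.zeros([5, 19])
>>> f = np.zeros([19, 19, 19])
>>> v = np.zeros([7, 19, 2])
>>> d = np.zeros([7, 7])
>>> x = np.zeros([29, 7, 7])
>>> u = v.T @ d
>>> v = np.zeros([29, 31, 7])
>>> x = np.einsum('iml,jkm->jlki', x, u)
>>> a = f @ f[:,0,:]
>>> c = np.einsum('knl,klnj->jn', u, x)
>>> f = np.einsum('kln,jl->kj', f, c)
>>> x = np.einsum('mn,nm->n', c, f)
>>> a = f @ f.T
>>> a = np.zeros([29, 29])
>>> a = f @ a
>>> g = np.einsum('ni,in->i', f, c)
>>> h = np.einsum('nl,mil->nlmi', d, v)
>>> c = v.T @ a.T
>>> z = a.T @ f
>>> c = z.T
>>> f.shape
(19, 29)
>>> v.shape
(29, 31, 7)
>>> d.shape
(7, 7)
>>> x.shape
(19,)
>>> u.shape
(2, 19, 7)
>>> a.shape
(19, 29)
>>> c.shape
(29, 29)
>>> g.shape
(29,)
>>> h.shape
(7, 7, 29, 31)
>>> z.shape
(29, 29)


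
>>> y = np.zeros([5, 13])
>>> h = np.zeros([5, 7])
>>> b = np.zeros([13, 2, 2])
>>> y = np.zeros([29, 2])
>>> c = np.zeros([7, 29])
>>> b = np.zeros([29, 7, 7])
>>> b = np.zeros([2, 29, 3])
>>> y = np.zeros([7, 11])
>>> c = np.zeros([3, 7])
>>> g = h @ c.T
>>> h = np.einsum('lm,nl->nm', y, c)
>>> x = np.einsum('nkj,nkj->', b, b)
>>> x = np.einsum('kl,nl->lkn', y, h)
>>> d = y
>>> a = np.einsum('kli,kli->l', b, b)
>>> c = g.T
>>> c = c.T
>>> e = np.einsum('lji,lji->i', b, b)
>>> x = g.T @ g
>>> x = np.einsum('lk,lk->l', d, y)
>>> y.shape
(7, 11)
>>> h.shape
(3, 11)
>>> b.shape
(2, 29, 3)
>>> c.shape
(5, 3)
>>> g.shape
(5, 3)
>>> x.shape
(7,)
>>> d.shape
(7, 11)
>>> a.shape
(29,)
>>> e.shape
(3,)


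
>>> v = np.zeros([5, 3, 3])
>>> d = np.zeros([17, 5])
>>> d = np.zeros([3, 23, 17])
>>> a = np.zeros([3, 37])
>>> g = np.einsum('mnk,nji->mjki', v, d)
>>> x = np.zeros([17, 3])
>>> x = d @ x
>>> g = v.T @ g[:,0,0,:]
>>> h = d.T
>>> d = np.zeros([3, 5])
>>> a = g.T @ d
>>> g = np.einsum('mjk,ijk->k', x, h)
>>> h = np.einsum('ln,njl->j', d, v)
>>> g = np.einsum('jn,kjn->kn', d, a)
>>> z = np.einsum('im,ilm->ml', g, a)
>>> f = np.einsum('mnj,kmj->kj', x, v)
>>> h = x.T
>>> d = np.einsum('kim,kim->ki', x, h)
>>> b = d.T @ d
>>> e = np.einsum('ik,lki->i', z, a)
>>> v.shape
(5, 3, 3)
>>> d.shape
(3, 23)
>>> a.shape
(17, 3, 5)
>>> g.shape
(17, 5)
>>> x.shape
(3, 23, 3)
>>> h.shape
(3, 23, 3)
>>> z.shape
(5, 3)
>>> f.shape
(5, 3)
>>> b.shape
(23, 23)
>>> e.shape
(5,)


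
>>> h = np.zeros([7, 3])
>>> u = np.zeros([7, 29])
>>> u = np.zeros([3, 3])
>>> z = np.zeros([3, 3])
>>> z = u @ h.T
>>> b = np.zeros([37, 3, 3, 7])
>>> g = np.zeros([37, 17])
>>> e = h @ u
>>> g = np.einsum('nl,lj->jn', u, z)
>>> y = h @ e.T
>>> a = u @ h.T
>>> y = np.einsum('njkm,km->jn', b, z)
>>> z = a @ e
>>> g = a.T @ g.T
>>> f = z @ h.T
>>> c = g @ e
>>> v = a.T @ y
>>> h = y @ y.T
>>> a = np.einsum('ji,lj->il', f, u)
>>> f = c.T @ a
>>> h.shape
(3, 3)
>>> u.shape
(3, 3)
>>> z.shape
(3, 3)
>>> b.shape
(37, 3, 3, 7)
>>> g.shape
(7, 7)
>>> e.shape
(7, 3)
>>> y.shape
(3, 37)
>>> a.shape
(7, 3)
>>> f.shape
(3, 3)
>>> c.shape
(7, 3)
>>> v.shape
(7, 37)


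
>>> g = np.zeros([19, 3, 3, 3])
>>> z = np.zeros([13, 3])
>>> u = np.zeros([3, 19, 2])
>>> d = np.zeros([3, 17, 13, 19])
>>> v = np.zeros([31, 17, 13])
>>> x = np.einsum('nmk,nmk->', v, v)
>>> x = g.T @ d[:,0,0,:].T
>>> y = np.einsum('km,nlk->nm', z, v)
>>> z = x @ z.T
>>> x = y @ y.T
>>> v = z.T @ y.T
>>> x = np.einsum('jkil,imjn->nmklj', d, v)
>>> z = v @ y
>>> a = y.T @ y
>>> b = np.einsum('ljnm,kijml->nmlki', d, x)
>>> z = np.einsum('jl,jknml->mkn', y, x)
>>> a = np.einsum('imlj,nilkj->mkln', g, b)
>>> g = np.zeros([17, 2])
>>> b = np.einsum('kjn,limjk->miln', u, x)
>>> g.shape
(17, 2)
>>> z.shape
(19, 3, 17)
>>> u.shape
(3, 19, 2)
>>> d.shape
(3, 17, 13, 19)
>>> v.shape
(13, 3, 3, 31)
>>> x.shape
(31, 3, 17, 19, 3)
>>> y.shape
(31, 3)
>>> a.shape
(3, 31, 3, 13)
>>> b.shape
(17, 3, 31, 2)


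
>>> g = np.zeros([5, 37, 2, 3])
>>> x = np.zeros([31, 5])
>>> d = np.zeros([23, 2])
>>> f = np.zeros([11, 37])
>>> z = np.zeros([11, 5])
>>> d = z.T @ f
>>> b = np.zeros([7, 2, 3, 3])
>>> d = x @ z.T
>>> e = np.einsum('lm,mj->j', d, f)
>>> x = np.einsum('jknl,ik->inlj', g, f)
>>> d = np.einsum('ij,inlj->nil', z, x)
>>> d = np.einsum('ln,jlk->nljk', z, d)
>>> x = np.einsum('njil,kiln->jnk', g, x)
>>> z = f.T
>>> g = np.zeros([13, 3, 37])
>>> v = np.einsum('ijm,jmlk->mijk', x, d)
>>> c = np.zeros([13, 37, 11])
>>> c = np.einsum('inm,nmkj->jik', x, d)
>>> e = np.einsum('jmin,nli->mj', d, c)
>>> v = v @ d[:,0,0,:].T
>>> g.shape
(13, 3, 37)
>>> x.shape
(37, 5, 11)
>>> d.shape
(5, 11, 2, 3)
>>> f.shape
(11, 37)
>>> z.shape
(37, 11)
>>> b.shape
(7, 2, 3, 3)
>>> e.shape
(11, 5)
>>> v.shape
(11, 37, 5, 5)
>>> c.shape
(3, 37, 2)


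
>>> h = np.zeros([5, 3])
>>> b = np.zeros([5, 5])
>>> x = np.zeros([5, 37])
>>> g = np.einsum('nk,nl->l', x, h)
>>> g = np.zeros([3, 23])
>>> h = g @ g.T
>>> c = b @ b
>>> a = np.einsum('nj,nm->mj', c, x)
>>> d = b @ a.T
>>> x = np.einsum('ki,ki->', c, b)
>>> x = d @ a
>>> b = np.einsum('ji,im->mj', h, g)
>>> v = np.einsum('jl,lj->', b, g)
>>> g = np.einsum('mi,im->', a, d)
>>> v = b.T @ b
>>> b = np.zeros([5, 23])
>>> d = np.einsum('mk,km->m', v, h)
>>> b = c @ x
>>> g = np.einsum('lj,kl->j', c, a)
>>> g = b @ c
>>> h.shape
(3, 3)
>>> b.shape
(5, 5)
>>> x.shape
(5, 5)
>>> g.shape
(5, 5)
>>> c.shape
(5, 5)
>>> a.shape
(37, 5)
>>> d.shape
(3,)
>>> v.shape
(3, 3)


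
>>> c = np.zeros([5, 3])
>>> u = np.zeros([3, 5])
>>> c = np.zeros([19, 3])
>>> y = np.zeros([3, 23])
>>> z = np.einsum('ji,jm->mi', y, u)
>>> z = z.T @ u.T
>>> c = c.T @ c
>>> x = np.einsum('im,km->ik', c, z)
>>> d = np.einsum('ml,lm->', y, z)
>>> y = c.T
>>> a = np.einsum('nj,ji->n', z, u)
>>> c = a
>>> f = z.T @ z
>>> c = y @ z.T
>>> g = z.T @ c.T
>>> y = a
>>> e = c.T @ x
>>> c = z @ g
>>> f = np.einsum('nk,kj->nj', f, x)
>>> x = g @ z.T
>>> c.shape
(23, 3)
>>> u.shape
(3, 5)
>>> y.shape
(23,)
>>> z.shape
(23, 3)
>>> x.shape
(3, 23)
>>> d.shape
()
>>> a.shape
(23,)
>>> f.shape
(3, 23)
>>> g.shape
(3, 3)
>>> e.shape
(23, 23)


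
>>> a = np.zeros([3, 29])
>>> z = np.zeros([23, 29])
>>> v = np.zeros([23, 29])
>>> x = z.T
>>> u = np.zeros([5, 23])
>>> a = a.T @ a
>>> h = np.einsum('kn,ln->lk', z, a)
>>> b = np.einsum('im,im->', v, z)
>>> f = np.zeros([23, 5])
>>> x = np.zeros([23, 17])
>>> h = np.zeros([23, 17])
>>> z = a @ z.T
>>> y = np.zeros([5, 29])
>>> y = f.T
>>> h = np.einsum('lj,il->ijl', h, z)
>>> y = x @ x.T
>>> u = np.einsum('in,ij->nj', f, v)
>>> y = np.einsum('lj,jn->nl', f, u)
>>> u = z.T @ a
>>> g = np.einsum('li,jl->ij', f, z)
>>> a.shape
(29, 29)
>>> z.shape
(29, 23)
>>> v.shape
(23, 29)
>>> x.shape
(23, 17)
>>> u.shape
(23, 29)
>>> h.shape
(29, 17, 23)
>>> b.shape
()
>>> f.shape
(23, 5)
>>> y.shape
(29, 23)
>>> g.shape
(5, 29)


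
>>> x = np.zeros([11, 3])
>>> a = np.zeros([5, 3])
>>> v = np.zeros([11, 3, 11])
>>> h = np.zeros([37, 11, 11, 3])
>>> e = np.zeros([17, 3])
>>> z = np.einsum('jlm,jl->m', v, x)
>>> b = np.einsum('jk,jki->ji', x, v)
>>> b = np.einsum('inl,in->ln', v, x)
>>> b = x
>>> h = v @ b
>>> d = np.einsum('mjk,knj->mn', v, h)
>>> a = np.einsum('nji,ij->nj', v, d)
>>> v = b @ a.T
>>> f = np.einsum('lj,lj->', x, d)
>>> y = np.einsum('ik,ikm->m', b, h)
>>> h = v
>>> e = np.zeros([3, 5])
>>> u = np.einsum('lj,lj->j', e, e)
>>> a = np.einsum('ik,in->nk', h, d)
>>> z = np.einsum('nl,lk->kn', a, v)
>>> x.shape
(11, 3)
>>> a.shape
(3, 11)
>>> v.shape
(11, 11)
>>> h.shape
(11, 11)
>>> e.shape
(3, 5)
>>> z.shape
(11, 3)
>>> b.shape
(11, 3)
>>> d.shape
(11, 3)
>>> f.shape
()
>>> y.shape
(3,)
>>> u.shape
(5,)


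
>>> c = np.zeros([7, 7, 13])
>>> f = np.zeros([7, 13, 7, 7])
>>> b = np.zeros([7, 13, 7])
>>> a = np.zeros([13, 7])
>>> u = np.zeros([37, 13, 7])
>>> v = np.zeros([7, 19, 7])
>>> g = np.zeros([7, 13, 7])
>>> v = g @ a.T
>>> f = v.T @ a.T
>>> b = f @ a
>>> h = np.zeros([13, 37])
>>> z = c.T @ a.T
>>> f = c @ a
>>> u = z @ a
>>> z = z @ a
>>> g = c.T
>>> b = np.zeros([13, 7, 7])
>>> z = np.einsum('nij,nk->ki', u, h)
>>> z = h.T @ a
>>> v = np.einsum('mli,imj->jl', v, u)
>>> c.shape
(7, 7, 13)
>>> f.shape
(7, 7, 7)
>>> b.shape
(13, 7, 7)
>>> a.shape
(13, 7)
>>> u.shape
(13, 7, 7)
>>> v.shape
(7, 13)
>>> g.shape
(13, 7, 7)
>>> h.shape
(13, 37)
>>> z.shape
(37, 7)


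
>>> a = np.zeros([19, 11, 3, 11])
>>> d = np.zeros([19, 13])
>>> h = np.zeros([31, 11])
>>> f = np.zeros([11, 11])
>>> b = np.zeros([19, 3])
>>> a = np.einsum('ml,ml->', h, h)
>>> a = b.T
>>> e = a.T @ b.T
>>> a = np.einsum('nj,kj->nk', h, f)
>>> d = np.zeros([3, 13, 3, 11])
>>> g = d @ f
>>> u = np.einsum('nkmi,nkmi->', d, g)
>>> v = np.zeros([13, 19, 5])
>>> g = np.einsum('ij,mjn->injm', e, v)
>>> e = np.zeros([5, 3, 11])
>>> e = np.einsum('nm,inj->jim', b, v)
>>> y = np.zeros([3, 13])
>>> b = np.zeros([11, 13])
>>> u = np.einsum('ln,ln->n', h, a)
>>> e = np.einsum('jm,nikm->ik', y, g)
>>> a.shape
(31, 11)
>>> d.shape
(3, 13, 3, 11)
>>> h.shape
(31, 11)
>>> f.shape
(11, 11)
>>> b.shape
(11, 13)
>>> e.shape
(5, 19)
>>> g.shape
(19, 5, 19, 13)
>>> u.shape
(11,)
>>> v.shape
(13, 19, 5)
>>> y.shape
(3, 13)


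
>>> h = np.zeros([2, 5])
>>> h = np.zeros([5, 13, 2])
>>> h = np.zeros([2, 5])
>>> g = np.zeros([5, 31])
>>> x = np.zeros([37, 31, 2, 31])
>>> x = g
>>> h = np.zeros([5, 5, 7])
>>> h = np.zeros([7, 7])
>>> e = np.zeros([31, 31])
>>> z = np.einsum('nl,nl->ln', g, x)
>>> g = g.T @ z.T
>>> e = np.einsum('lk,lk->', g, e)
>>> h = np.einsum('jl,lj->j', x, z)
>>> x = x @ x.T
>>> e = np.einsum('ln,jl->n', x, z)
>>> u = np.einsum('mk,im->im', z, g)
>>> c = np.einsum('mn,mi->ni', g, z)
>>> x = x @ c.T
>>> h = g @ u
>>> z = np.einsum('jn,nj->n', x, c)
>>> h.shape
(31, 31)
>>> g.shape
(31, 31)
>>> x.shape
(5, 31)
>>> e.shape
(5,)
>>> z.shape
(31,)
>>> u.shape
(31, 31)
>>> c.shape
(31, 5)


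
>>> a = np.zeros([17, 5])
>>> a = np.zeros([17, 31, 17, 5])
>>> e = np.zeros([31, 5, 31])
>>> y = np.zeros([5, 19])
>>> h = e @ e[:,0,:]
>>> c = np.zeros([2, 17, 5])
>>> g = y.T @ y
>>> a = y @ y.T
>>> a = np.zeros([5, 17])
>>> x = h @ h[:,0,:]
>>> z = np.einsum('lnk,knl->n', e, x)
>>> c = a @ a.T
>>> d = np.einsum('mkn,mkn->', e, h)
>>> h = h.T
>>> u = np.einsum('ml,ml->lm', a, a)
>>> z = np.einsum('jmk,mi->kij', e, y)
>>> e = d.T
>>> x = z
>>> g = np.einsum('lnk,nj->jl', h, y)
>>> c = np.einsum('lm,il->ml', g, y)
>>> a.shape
(5, 17)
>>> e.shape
()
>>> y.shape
(5, 19)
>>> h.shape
(31, 5, 31)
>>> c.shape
(31, 19)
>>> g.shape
(19, 31)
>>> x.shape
(31, 19, 31)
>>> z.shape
(31, 19, 31)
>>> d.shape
()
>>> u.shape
(17, 5)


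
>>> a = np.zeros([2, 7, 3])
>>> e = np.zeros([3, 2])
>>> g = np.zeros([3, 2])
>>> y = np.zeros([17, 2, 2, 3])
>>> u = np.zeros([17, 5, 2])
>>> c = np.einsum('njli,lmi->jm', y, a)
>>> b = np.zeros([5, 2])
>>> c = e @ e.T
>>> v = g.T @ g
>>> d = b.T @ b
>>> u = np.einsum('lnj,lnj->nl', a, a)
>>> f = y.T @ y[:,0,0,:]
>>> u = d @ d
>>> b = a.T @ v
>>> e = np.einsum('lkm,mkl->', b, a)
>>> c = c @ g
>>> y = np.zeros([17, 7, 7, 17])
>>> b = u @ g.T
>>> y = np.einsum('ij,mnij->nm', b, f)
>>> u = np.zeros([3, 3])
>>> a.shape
(2, 7, 3)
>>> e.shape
()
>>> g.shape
(3, 2)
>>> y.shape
(2, 3)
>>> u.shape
(3, 3)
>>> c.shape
(3, 2)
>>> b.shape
(2, 3)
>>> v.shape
(2, 2)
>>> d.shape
(2, 2)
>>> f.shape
(3, 2, 2, 3)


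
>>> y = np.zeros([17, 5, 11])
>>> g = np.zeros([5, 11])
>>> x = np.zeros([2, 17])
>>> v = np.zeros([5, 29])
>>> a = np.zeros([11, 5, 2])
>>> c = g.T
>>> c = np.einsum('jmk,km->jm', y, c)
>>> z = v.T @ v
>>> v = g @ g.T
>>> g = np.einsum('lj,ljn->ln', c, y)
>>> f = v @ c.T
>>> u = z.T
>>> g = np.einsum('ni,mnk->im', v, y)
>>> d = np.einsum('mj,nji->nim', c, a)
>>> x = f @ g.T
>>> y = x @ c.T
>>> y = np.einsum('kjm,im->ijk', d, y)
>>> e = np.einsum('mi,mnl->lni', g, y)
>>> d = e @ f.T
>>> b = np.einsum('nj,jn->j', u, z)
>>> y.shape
(5, 2, 11)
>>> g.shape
(5, 17)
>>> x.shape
(5, 5)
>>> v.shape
(5, 5)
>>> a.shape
(11, 5, 2)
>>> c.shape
(17, 5)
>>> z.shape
(29, 29)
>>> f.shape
(5, 17)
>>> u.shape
(29, 29)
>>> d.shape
(11, 2, 5)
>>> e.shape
(11, 2, 17)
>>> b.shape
(29,)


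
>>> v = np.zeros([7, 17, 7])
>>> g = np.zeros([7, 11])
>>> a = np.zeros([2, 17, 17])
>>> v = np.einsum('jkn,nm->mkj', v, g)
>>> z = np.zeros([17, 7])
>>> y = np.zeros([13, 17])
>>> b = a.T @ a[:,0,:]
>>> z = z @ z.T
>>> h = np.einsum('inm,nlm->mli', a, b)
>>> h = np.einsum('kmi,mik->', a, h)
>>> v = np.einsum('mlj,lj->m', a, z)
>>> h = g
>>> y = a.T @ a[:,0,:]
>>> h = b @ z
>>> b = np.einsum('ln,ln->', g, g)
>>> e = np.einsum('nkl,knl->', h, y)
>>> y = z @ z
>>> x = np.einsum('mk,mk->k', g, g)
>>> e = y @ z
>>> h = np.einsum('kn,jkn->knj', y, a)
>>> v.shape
(2,)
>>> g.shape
(7, 11)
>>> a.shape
(2, 17, 17)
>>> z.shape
(17, 17)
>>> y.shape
(17, 17)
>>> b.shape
()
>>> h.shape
(17, 17, 2)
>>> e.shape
(17, 17)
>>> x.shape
(11,)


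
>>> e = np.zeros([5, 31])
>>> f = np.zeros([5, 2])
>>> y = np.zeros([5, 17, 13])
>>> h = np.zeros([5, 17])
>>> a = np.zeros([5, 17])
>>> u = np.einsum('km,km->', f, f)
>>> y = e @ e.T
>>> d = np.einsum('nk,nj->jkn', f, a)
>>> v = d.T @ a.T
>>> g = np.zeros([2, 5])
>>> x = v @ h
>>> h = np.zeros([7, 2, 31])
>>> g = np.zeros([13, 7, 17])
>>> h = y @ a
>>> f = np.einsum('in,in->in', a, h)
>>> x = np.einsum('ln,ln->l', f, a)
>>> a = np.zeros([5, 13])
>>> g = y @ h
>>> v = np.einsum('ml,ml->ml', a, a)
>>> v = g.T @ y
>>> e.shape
(5, 31)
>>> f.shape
(5, 17)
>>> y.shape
(5, 5)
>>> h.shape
(5, 17)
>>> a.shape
(5, 13)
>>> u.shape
()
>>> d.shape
(17, 2, 5)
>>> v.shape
(17, 5)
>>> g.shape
(5, 17)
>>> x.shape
(5,)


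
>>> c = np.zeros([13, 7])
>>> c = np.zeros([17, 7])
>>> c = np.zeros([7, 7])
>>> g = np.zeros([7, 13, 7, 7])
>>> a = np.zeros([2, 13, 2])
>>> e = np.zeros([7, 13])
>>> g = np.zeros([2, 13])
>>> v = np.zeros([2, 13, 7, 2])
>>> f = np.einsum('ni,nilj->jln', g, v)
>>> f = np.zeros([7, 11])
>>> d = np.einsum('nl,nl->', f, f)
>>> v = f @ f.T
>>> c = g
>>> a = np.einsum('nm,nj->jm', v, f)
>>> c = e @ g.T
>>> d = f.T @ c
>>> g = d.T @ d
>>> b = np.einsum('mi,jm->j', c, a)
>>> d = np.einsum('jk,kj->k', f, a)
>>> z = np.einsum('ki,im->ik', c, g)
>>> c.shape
(7, 2)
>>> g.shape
(2, 2)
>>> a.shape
(11, 7)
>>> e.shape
(7, 13)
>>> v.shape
(7, 7)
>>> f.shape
(7, 11)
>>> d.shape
(11,)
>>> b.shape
(11,)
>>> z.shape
(2, 7)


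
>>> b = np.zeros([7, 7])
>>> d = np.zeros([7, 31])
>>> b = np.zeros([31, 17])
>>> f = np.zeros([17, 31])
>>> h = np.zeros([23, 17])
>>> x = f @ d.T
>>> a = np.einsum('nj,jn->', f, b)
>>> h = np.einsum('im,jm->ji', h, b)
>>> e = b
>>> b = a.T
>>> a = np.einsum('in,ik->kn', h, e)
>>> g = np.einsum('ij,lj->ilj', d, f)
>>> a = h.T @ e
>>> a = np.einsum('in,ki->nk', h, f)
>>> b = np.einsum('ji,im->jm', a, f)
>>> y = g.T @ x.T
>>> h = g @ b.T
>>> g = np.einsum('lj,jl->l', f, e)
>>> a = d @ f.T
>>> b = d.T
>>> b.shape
(31, 7)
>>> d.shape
(7, 31)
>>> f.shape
(17, 31)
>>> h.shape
(7, 17, 23)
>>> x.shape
(17, 7)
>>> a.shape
(7, 17)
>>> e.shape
(31, 17)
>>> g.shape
(17,)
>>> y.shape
(31, 17, 17)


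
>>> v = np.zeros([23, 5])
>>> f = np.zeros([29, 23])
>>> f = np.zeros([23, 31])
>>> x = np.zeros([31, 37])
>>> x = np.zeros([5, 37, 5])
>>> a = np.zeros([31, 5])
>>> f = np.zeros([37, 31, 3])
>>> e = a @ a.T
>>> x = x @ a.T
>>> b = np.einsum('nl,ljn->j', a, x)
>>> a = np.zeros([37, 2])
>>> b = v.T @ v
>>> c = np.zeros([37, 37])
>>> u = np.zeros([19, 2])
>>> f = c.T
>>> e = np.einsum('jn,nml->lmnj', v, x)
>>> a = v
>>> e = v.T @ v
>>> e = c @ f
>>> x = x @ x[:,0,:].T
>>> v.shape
(23, 5)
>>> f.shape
(37, 37)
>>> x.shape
(5, 37, 5)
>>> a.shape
(23, 5)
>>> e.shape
(37, 37)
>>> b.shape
(5, 5)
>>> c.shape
(37, 37)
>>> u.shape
(19, 2)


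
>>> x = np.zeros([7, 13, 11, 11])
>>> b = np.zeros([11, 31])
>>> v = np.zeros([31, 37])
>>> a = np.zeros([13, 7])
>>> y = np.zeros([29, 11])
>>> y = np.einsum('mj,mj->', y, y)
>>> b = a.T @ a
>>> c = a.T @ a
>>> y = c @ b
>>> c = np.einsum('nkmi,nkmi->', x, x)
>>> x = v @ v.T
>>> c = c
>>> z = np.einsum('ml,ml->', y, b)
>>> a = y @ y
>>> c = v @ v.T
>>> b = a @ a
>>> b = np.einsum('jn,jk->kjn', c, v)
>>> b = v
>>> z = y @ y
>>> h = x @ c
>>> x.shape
(31, 31)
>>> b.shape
(31, 37)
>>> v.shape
(31, 37)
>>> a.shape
(7, 7)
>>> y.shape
(7, 7)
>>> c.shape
(31, 31)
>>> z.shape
(7, 7)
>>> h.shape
(31, 31)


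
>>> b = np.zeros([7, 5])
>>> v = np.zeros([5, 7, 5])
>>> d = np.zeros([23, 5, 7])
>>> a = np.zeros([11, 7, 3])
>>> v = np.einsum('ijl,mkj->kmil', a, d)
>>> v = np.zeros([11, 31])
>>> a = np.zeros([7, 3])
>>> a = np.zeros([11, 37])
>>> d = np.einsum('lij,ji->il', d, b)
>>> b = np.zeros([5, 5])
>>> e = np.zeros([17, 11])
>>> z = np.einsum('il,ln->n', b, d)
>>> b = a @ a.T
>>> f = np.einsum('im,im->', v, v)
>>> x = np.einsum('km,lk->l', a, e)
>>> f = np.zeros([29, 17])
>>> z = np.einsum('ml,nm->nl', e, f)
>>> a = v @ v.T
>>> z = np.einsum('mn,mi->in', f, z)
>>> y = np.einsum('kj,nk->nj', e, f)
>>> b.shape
(11, 11)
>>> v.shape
(11, 31)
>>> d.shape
(5, 23)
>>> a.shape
(11, 11)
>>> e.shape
(17, 11)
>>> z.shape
(11, 17)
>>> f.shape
(29, 17)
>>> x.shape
(17,)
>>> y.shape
(29, 11)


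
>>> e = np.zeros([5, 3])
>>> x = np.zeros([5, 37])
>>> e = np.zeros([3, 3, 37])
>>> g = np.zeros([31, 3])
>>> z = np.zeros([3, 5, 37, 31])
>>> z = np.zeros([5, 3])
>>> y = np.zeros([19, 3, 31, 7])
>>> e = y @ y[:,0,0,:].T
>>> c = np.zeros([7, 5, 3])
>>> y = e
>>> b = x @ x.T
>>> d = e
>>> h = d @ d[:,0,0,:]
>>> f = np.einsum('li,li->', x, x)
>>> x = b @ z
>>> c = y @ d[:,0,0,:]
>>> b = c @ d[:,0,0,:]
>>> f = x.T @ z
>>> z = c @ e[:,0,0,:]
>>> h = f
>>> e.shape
(19, 3, 31, 19)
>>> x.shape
(5, 3)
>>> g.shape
(31, 3)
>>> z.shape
(19, 3, 31, 19)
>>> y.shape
(19, 3, 31, 19)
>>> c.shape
(19, 3, 31, 19)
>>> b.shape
(19, 3, 31, 19)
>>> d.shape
(19, 3, 31, 19)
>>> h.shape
(3, 3)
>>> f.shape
(3, 3)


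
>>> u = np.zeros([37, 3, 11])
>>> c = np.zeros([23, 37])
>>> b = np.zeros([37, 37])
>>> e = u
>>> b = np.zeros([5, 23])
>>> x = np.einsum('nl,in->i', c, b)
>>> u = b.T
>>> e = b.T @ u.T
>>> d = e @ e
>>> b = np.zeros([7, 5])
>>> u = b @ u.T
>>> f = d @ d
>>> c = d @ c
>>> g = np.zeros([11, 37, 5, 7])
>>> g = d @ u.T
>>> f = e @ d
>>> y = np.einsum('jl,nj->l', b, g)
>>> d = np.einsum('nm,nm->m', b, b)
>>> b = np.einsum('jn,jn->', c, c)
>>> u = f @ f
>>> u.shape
(23, 23)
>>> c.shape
(23, 37)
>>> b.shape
()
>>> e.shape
(23, 23)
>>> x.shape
(5,)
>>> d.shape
(5,)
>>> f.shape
(23, 23)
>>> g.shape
(23, 7)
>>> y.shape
(5,)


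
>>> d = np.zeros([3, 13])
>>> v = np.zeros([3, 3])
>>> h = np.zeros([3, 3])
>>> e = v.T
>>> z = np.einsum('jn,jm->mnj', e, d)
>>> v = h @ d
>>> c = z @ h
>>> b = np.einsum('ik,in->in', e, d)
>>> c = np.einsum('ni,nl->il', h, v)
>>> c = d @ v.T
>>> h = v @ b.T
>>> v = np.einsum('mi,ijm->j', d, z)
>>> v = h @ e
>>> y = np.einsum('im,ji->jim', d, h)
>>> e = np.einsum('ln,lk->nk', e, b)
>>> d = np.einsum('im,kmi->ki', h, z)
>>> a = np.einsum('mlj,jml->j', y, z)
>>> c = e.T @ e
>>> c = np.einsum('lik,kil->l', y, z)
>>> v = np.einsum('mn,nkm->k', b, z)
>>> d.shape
(13, 3)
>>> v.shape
(3,)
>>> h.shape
(3, 3)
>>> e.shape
(3, 13)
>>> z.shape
(13, 3, 3)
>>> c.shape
(3,)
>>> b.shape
(3, 13)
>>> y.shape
(3, 3, 13)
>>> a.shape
(13,)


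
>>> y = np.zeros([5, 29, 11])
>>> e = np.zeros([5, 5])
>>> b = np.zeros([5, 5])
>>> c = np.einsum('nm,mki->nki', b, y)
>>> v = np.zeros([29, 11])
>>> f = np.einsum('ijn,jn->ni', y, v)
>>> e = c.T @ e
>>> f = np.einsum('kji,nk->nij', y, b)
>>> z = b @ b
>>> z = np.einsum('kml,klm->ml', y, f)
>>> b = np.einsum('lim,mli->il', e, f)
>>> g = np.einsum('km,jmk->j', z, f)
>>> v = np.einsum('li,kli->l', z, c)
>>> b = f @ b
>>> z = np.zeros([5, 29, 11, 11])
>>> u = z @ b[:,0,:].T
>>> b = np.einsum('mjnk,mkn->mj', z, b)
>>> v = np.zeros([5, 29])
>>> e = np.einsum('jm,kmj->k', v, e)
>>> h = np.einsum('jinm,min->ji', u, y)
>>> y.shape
(5, 29, 11)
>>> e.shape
(11,)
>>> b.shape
(5, 29)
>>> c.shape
(5, 29, 11)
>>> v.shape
(5, 29)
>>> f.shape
(5, 11, 29)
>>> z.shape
(5, 29, 11, 11)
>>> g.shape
(5,)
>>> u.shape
(5, 29, 11, 5)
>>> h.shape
(5, 29)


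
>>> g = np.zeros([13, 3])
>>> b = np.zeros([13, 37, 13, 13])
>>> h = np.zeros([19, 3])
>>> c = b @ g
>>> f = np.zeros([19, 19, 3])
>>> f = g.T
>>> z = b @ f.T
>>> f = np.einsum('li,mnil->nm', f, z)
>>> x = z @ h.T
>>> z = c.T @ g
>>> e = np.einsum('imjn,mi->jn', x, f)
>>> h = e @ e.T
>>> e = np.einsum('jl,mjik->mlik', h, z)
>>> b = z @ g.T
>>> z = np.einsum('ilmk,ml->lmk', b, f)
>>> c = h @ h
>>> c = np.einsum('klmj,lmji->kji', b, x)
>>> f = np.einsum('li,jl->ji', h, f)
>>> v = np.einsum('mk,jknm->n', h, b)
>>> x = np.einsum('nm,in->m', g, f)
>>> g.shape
(13, 3)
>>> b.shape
(3, 13, 37, 13)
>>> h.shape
(13, 13)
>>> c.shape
(3, 13, 19)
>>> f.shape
(37, 13)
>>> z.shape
(13, 37, 13)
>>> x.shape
(3,)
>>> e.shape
(3, 13, 37, 3)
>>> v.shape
(37,)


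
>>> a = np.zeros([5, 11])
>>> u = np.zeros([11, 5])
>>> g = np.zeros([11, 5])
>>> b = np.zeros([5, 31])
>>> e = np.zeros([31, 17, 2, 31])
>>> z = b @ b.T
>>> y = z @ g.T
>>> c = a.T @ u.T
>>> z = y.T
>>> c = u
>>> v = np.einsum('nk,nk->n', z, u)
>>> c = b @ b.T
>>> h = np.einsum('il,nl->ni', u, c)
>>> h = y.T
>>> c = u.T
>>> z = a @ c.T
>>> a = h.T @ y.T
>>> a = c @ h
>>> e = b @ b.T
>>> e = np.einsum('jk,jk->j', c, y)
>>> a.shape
(5, 5)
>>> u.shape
(11, 5)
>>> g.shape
(11, 5)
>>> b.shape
(5, 31)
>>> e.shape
(5,)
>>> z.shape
(5, 5)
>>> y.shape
(5, 11)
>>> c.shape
(5, 11)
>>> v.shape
(11,)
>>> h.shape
(11, 5)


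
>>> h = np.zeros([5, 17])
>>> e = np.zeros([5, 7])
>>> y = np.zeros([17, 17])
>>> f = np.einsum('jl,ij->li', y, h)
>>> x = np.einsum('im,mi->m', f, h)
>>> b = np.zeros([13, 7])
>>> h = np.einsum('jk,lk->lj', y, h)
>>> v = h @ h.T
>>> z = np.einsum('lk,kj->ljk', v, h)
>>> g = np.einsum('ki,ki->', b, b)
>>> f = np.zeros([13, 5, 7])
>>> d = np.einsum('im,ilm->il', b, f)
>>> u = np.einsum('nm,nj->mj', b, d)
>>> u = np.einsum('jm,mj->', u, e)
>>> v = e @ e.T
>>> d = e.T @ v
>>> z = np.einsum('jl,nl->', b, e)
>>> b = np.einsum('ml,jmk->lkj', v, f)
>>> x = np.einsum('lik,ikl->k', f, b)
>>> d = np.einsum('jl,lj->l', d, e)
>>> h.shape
(5, 17)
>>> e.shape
(5, 7)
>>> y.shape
(17, 17)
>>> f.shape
(13, 5, 7)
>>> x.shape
(7,)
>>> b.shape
(5, 7, 13)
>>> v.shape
(5, 5)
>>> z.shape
()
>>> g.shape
()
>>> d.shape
(5,)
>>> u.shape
()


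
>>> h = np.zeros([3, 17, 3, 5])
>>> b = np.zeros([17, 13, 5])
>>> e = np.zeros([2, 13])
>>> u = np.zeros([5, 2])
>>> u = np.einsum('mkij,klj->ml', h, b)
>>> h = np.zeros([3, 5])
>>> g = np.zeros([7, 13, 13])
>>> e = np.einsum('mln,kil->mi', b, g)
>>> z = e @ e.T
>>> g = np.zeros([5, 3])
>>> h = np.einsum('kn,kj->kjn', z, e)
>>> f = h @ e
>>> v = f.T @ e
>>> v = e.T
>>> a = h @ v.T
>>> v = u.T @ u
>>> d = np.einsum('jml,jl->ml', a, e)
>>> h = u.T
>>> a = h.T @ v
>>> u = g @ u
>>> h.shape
(13, 3)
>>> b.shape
(17, 13, 5)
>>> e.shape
(17, 13)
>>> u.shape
(5, 13)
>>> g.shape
(5, 3)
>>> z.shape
(17, 17)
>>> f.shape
(17, 13, 13)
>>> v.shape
(13, 13)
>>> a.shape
(3, 13)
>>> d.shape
(13, 13)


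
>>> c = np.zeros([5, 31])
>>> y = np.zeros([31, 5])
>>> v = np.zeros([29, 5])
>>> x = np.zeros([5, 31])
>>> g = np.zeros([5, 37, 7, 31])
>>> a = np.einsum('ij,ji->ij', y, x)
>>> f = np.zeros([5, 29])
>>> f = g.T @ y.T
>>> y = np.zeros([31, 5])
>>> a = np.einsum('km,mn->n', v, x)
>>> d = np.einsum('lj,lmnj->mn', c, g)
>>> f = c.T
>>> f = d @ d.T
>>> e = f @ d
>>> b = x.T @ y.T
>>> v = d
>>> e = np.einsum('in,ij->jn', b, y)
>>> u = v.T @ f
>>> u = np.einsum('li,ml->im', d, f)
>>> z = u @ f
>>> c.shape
(5, 31)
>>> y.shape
(31, 5)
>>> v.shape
(37, 7)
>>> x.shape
(5, 31)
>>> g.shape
(5, 37, 7, 31)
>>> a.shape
(31,)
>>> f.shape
(37, 37)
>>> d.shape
(37, 7)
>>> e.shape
(5, 31)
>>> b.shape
(31, 31)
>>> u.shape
(7, 37)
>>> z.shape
(7, 37)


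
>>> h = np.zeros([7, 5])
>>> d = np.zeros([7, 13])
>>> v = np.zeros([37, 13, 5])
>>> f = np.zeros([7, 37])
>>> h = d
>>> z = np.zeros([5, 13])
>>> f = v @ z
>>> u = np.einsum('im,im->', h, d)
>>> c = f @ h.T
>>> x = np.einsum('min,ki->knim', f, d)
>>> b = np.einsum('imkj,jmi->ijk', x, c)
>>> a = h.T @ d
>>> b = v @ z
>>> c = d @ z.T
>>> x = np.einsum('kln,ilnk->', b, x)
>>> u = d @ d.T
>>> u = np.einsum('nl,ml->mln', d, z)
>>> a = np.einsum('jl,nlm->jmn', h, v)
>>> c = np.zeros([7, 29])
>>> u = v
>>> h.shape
(7, 13)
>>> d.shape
(7, 13)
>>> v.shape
(37, 13, 5)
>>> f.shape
(37, 13, 13)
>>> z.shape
(5, 13)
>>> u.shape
(37, 13, 5)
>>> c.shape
(7, 29)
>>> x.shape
()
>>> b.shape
(37, 13, 13)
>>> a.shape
(7, 5, 37)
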